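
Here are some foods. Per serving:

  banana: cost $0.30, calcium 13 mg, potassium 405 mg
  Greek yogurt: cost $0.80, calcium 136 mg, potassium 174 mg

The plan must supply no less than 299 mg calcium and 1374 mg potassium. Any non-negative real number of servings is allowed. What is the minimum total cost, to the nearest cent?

$2.33

banana only: max(299/13, 1374/405) = 23 servings → $6.90.
Greek yogurt only: max(299/136, 1374/174) = 7.897 servings → $6.32.
banana + Greek yogurt with both tight: 2.553 servings and 1.955 servings → $2.33.
So the least-cost plan costs $2.33.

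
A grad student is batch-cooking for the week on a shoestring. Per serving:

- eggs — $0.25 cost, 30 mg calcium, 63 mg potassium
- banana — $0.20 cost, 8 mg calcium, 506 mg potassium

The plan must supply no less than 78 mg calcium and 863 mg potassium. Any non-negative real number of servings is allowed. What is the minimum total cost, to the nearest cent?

$0.84

With two linear requirements the optimum uses one or two foods; enumerate the corners.
eggs only: max(78/30, 863/63) = 13.7 servings → $3.42.
banana only: max(78/8, 863/506) = 9.75 servings → $1.95.
eggs + banana with both tight: 2.219 servings and 1.429 servings → $0.84.
So the least-cost plan costs $0.84.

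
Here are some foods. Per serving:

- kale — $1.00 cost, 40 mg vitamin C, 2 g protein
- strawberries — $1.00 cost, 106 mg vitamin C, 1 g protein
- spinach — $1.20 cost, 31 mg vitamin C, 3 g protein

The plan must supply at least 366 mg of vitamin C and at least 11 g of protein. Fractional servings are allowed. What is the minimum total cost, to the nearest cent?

$5.98

kale only: max(366/40, 11/2) = 9.15 servings → $9.15.
strawberries only: max(366/106, 11/1) = 11 servings → $11.00.
spinach only: max(366/31, 11/3) = 11.81 servings → $14.17.
kale + strawberries with both tight: 4.651 servings and 1.698 servings → $6.35.
kale + spinach with both targets exact would need a negative amount; discard.
strawberries + spinach with both tight: 2.638 servings and 2.787 servings → $5.98.
The minimum over all feasible corners is $5.98.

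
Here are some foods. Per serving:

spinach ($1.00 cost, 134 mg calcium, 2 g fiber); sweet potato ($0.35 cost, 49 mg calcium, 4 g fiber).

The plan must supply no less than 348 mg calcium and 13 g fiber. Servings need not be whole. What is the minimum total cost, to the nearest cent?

An LP optimum is at a vertex; with two nutrient constraints at most two foods are used. Check each candidate.
spinach only: max(348/134, 13/2) = 6.5 servings → $6.50.
sweet potato only: max(348/49, 13/4) = 7.102 servings → $2.49.
spinach + sweet potato with both tight: 1.724 servings and 2.388 servings → $2.56.
So the least-cost plan costs $2.49.

$2.49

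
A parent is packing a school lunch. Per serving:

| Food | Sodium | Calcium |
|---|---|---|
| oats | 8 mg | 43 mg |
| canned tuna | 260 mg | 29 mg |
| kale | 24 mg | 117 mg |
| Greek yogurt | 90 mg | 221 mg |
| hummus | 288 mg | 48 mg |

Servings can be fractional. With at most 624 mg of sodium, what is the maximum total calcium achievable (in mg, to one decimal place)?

3354.0 mg

Calcium per mg sodium: oats 5.375, kale 4.875, Greek yogurt 2.456, hummus 0.1667, canned tuna 0.1115.
With no serving limits, spend the whole sodium allowance on oats: 624 mg / 8 mg × 43 mg = 3354.0 mg.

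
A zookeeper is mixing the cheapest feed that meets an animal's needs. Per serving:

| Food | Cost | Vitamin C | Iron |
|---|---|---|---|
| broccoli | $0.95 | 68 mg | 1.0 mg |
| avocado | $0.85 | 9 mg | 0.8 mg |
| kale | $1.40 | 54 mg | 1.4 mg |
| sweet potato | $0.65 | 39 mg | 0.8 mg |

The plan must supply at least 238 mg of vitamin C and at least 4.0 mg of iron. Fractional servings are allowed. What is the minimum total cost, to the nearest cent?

$3.56

The cheapest plan sits at a corner of the feasible region — with two constraints it uses at most two foods.
broccoli only: max(238/68, 4.0/1.0) = 4 servings → $3.80.
avocado only: max(238/9, 4.0/0.8) = 26.44 servings → $22.48.
kale only: max(238/54, 4.0/1.4) = 4.407 servings → $6.17.
sweet potato only: max(238/39, 4.0/0.8) = 6.103 servings → $3.97.
broccoli + avocado with both tight: 3.401 servings and 0.7489 servings → $3.87.
broccoli + kale with both tight: 2.845 servings and 0.8252 servings → $3.86.
broccoli + sweet potato with both tight: 2.234 servings and 2.208 servings → $3.56.
avocado + kale: the both-tight solution has a negative serving — not a feasible corner.
avocado + sweet potato with both targets exact would need a negative amount; discard.
kale + sweet potato: the both-tight solution has a negative serving — not a feasible corner.
The minimum over all feasible corners is $3.56.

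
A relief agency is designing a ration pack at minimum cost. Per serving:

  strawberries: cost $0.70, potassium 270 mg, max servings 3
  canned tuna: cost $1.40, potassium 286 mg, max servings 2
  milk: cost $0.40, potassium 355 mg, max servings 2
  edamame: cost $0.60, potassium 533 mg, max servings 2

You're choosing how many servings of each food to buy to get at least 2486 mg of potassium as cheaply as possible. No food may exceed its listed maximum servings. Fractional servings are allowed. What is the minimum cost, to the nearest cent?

$3.84

Cost per mg of potassium: edamame $0.0011, milk $0.0011, strawberries $0.0026, canned tuna $0.0049.
Take 2 servings of edamame: +1066.0 mg potassium for $1.20 (total $1.20, still need 1420.0 mg).
Take 2 servings of milk: +710.0 mg potassium for $0.80 (total $2.00, still need 710.0 mg).
Take 2.63 servings of strawberries: +710.0 mg potassium for $1.84 (total $3.84, still need 0.0 mg).
Greedy by cheapest-per-mg is optimal for a single linear constraint, so the minimum cost is $3.84.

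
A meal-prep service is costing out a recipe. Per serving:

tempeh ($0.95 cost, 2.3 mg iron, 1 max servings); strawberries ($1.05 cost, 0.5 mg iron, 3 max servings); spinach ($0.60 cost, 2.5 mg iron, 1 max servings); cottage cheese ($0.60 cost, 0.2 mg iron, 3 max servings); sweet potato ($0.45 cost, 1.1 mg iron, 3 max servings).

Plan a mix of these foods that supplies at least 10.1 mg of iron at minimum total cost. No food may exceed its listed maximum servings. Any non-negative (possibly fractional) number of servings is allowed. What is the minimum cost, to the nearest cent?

Cost per mg of iron: spinach $0.2400, sweet potato $0.4091, tempeh $0.4130, strawberries $2.1000, cottage cheese $3.0000.
Take 1 serving of spinach: +2.5 mg iron for $0.60 (total $0.60, still need 7.6 mg).
Take 3 servings of sweet potato: +3.3 mg iron for $1.35 (total $1.95, still need 4.3 mg).
Take 1 serving of tempeh: +2.3 mg iron for $0.95 (total $2.90, still need 2.0 mg).
Take 3 servings of strawberries: +1.5 mg iron for $3.15 (total $6.05, still need 0.5 mg).
Take 2.5 servings of cottage cheese: +0.5 mg iron for $1.50 (total $7.55, still need 0.0 mg).
Greedy by cheapest-per-mg is optimal for a single linear constraint, so the minimum cost is $7.55.

$7.55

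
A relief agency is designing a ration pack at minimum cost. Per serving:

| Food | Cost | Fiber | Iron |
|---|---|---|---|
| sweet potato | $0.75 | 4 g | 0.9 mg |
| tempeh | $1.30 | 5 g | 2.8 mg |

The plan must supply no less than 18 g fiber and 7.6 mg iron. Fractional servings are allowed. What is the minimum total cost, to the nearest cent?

$4.14

An LP optimum is at a vertex; with two nutrient constraints at most two foods are used. Check each candidate.
sweet potato only: max(18/4, 7.6/0.9) = 8.444 servings → $6.33.
tempeh only: max(18/5, 7.6/2.8) = 3.6 servings → $4.68.
sweet potato + tempeh with both tight: 1.851 servings and 2.119 servings → $4.14.
So the least-cost plan costs $4.14.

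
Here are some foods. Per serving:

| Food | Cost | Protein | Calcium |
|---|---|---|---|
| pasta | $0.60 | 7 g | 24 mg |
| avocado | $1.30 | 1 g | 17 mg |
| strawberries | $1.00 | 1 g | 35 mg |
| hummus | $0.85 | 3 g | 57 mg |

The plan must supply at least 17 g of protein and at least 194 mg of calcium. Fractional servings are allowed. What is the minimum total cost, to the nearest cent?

$3.18

An LP optimum is at a vertex; with two nutrient constraints at most two foods are used. Check each candidate.
pasta only: max(17/7, 194/24) = 8.083 servings → $4.85.
avocado only: max(17/1, 194/17) = 17 servings → $22.10.
strawberries only: max(17/1, 194/35) = 17 servings → $17.00.
hummus only: max(17/3, 194/57) = 5.667 servings → $4.82.
pasta + avocado with both tight: 1 serving and 10 servings → $13.60.
pasta + strawberries with both tight: 1.814 servings and 4.299 servings → $5.39.
pasta + hummus with both tight: 1.183 servings and 2.905 servings → $3.18.
avocado + strawberries: the both-tight solution has a negative serving — not a feasible corner.
avocado + hummus: the both-tight solution has a negative serving — not a feasible corner.
strawberries + hummus: the both-tight solution has a negative serving — not a feasible corner.
The minimum over all feasible corners is $3.18.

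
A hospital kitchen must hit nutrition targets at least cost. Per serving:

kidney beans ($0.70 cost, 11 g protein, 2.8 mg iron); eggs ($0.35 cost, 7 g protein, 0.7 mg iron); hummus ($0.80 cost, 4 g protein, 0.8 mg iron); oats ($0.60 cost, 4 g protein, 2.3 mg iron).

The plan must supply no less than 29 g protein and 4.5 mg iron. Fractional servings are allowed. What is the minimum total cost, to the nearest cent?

$1.59

This is a tiny linear program; its minimum lies at a vertex of the feasible set. List the vertices and price them.
kidney beans only: max(29/11, 4.5/2.8) = 2.636 servings → $1.85.
eggs only: max(29/7, 4.5/0.7) = 6.429 servings → $2.25.
hummus only: max(29/4, 4.5/0.8) = 7.25 servings → $5.80.
oats only: max(29/4, 4.5/2.3) = 7.25 servings → $4.35.
kidney beans + eggs with both tight: 0.9412 servings and 2.664 servings → $1.59.
kidney beans + hummus: the both-tight solution has a negative serving — not a feasible corner.
kidney beans + oats with both targets exact would need a negative amount; discard.
eggs + hummus with both tight: 1.857 servings and 4 servings → $3.85.
eggs + oats with both tight: 3.662 servings and 0.8421 servings → $1.79.
hummus + oats: the both-tight solution has a negative serving — not a feasible corner.
Cheapest feasible corner: $1.59.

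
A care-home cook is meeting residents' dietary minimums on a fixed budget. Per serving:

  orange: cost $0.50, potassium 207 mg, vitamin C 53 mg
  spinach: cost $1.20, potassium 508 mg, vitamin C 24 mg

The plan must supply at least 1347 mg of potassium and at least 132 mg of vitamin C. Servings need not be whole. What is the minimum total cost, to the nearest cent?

The cheapest plan sits at a corner of the feasible region — with two constraints it uses at most two foods.
orange only: max(1347/207, 132/53) = 6.507 servings → $3.25.
spinach only: max(1347/508, 132/24) = 5.5 servings → $6.60.
orange + spinach with both tight: 1.582 servings and 2.007 servings → $3.20.
The minimum over all feasible corners is $3.20.

$3.20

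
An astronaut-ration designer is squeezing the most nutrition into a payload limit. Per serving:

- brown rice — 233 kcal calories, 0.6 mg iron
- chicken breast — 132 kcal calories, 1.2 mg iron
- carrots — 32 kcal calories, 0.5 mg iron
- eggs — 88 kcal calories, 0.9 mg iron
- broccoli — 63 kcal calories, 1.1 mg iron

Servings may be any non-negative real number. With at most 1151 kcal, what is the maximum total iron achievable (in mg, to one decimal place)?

20.1 mg

Iron per kcal: broccoli 0.01746, carrots 0.01562, eggs 0.01023, chicken breast 0.009091, brown rice 0.002575.
With no serving limits, spend the whole calories allowance on broccoli: 1151 kcal / 63 kcal × 1.1 mg = 20.1 mg.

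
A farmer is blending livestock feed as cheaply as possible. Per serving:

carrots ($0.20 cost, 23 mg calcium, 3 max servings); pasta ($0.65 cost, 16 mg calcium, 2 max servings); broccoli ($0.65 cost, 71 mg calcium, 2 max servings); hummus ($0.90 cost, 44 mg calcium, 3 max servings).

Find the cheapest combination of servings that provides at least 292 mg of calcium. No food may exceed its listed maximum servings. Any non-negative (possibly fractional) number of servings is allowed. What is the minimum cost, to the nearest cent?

Cost per mg of calcium: carrots $0.0087, broccoli $0.0092, hummus $0.0205, pasta $0.0406.
Take 3 servings of carrots: +69.0 mg calcium for $0.60 (total $0.60, still need 223.0 mg).
Take 2 servings of broccoli: +142.0 mg calcium for $1.30 (total $1.90, still need 81.0 mg).
Take 1.841 servings of hummus: +81.0 mg calcium for $1.66 (total $3.56, still need 0.0 mg).
Greedy by cheapest-per-mg is optimal for a single linear constraint, so the minimum cost is $3.56.

$3.56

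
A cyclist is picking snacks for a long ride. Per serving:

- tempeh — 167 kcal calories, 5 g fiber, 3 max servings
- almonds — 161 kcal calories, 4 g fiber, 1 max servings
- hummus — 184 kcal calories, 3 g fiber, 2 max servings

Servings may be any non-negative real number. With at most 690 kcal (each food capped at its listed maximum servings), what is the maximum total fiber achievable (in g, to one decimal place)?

Fiber per kcal: tempeh 0.02994, almonds 0.02484, hummus 0.0163.
Take 3 servings of tempeh: uses 501 kcal, +15.0 g fiber (running total 15.0 g).
Take 1 serving of almonds: uses 161 kcal, +4.0 g fiber (running total 19.0 g).
Take 0.1522 servings of hummus: uses 28 kcal, +0.5 g fiber (running total 19.5 g).
Filling greedily by fiber-per-kcal is optimal for one linear limit, giving 19.5 g.

19.5 g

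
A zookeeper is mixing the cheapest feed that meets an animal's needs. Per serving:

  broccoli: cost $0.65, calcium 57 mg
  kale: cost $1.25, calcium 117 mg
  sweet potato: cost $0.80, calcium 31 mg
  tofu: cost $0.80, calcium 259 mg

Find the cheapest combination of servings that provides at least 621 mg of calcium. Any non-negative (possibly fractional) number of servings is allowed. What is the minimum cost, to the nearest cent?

Cost per mg of calcium: tofu $0.0031, kale $0.0107, broccoli $0.0114, sweet potato $0.0258.
With no serving limits, use only tofu: 621 mg / 259 mg = 2.398 servings × $0.80 = $1.92.

$1.92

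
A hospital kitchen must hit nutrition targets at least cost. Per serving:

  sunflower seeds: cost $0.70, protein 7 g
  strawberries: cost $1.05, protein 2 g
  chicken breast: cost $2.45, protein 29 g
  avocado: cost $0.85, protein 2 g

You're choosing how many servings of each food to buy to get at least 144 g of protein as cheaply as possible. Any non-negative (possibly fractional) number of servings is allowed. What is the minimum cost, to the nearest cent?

Cost per g of protein: chicken breast $0.0845, sunflower seeds $0.1000, avocado $0.4250, strawberries $0.5250.
With no serving limits, use only chicken breast: 144 g / 29 g = 4.966 servings × $2.45 = $12.17.

$12.17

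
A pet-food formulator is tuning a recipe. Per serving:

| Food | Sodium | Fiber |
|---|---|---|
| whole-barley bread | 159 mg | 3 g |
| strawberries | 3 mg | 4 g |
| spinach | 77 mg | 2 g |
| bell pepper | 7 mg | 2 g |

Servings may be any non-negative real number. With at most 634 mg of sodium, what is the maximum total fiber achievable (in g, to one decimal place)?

845.3 g

Fiber per mg sodium: strawberries 1.333, bell pepper 0.2857, spinach 0.02597, whole-barley bread 0.01887.
With no serving limits, spend the whole sodium allowance on strawberries: 634 mg / 3 mg × 4 g = 845.3 g.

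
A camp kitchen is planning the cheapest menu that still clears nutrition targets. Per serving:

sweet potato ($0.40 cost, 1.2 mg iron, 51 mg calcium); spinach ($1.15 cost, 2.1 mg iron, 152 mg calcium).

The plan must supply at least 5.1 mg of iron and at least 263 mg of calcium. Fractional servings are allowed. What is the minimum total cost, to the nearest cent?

$2.03

An LP optimum is at a vertex; with two nutrient constraints at most two foods are used. Check each candidate.
sweet potato only: max(5.1/1.2, 263/51) = 5.157 servings → $2.06.
spinach only: max(5.1/2.1, 263/152) = 2.429 servings → $2.79.
sweet potato + spinach with both tight: 2.96 servings and 0.7371 servings → $2.03.
The minimum over all feasible corners is $2.03.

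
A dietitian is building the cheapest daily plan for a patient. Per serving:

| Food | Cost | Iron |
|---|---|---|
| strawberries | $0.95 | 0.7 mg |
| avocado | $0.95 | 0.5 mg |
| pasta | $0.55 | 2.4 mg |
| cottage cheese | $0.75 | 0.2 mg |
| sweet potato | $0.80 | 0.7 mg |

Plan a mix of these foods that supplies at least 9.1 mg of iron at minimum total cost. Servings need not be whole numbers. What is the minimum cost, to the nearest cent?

$2.09

Cost per mg of iron: pasta $0.2292, sweet potato $1.1429, strawberries $1.3571, avocado $1.9000, cottage cheese $3.7500.
With no serving limits, use only pasta: 9.1 mg / 2.4 mg = 3.792 servings × $0.55 = $2.09.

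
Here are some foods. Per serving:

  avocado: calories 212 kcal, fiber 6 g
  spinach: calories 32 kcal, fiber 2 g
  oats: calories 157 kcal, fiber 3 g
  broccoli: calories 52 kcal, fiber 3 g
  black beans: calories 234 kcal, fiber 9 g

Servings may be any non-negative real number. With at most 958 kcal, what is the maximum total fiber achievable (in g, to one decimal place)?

59.9 g

Fiber per kcal: spinach 0.0625, broccoli 0.05769, black beans 0.03846, avocado 0.0283, oats 0.01911.
With no serving limits, spend the whole calories allowance on spinach: 958 kcal / 32 kcal × 2 g = 59.9 g.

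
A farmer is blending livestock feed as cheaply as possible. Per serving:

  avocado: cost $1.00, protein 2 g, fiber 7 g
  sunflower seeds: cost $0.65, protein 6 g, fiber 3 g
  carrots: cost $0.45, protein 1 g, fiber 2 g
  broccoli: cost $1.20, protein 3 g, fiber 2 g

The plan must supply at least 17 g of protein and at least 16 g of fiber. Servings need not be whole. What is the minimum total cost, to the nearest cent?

The cheapest plan sits at a corner of the feasible region — with two constraints it uses at most two foods.
avocado only: max(17/2, 16/7) = 8.5 servings → $8.50.
sunflower seeds only: max(17/6, 16/3) = 5.333 servings → $3.47.
carrots only: max(17/1, 16/2) = 17 servings → $7.65.
broccoli only: max(17/3, 16/2) = 8 servings → $9.60.
avocado + sunflower seeds with both tight: 1.25 servings and 2.417 servings → $2.82.
avocado + carrots: intersection lies outside the first quadrant.
avocado + broccoli with both tight: 0.8235 servings and 5.118 servings → $6.96.
sunflower seeds + carrots with both tight: 2 servings and 5 servings → $3.55.
sunflower seeds + broccoli: intersection lies outside the first quadrant.
carrots + broccoli with both tight: 3.5 servings and 4.5 servings → $6.97.
So the least-cost plan costs $2.82.

$2.82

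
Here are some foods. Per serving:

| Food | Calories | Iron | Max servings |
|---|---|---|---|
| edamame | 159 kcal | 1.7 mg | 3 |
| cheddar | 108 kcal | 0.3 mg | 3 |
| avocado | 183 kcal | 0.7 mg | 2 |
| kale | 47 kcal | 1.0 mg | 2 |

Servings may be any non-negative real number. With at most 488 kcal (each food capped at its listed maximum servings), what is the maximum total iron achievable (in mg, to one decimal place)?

6.2 mg

Iron per kcal: kale 0.02128, edamame 0.01069, avocado 0.003825, cheddar 0.002778.
Take 2 servings of kale: uses 94 kcal, +2.0 mg iron (running total 2.0 mg).
Take 2.478 servings of edamame: uses 394 kcal, +4.2 mg iron (running total 6.2 mg).
Filling greedily by iron-per-kcal is optimal for one linear limit, giving 6.2 mg.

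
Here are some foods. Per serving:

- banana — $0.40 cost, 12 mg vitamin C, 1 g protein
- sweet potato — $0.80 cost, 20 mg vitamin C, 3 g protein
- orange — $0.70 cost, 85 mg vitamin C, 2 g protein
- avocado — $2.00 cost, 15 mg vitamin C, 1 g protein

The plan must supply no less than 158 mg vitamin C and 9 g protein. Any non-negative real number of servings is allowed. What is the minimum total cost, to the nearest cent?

The cheapest plan sits at a corner of the feasible region — with two constraints it uses at most two foods.
banana only: max(158/12, 9/1) = 13.17 servings → $5.27.
sweet potato only: max(158/20, 9/3) = 7.9 servings → $6.32.
orange only: max(158/85, 9/2) = 4.5 servings → $3.15.
avocado only: max(158/15, 9/1) = 10.53 servings → $21.07.
banana + sweet potato: the both-tight solution has a negative serving — not a feasible corner.
banana + orange with both tight: 7.361 servings and 0.8197 servings → $3.52.
banana + avocado: intersection lies outside the first quadrant.
sweet potato + orange with both tight: 2.088 servings and 1.367 servings → $2.63.
sweet potato + avocado: the both-tight solution has a negative serving — not a feasible corner.
orange + avocado with both tight: 0.4182 servings and 8.164 servings → $16.62.
The minimum over all feasible corners is $2.63.

$2.63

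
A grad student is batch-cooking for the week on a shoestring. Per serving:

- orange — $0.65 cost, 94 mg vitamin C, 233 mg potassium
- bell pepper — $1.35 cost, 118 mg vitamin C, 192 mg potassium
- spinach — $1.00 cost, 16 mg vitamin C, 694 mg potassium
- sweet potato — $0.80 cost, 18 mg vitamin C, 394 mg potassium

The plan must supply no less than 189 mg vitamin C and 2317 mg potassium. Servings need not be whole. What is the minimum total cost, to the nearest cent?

orange only: max(189/94, 2317/233) = 9.944 servings → $6.46.
bell pepper only: max(189/118, 2317/192) = 12.07 servings → $16.29.
spinach only: max(189/16, 2317/694) = 11.81 servings → $11.81.
sweet potato only: max(189/18, 2317/394) = 10.5 servings → $8.40.
orange + bell pepper with both targets exact would need a negative amount; discard.
orange + spinach with both tight: 1.53 servings and 2.825 servings → $3.82.
orange + sweet potato with both tight: 0.9975 servings and 5.291 servings → $4.88.
bell pepper + spinach with both tight: 1.194 servings and 3.008 servings → $4.62.
bell pepper + sweet potato with both tight: 0.7612 servings and 5.51 servings → $5.44.
spinach + sweet potato: the both-tight solution has a negative serving — not a feasible corner.
Cheapest feasible corner: $3.82.

$3.82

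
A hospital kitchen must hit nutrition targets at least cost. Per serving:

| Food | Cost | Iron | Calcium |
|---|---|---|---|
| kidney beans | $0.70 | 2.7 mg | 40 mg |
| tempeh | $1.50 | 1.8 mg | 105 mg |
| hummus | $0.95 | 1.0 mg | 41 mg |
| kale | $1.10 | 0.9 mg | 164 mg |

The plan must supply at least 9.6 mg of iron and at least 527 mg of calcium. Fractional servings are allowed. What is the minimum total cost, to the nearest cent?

The cheapest plan sits at a corner of the feasible region — with two constraints it uses at most two foods.
kidney beans only: max(9.6/2.7, 527/40) = 13.18 servings → $9.22.
tempeh only: max(9.6/1.8, 527/105) = 5.333 servings → $8.00.
hummus only: max(9.6/1.0, 527/41) = 12.85 servings → $12.21.
kale only: max(9.6/0.9, 527/164) = 10.67 servings → $11.73.
kidney beans + tempeh with both tight: 0.2809 servings and 4.912 servings → $7.56.
kidney beans + hummus: intersection lies outside the first quadrant.
kidney beans + kale with both tight: 2.704 servings and 2.554 servings → $4.70.
tempeh + hummus with both tight: 4.276 servings and 1.904 servings → $8.22.
tempeh + kale: intersection lies outside the first quadrant.
hummus + kale with both tight: 8.655 servings and 1.05 servings → $9.38.
Cheapest feasible corner: $4.70.

$4.70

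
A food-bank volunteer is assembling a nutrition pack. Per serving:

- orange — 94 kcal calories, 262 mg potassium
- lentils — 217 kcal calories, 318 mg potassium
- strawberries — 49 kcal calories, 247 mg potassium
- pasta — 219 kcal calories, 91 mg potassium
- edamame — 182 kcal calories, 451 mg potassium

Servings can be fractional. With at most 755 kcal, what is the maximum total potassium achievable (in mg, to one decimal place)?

Potassium per kcal: strawberries 5.041, orange 2.787, edamame 2.478, lentils 1.465, pasta 0.4155.
With no serving limits, spend the whole calories allowance on strawberries: 755 kcal / 49 kcal × 247 mg = 3805.8 mg.

3805.8 mg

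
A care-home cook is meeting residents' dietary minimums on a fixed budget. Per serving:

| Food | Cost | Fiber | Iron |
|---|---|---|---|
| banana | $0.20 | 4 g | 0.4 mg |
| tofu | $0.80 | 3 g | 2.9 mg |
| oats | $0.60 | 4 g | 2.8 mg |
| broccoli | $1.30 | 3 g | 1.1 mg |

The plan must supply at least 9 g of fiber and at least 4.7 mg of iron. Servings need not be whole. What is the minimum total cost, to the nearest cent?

$1.08

banana only: max(9/4, 4.7/0.4) = 11.75 servings → $2.35.
tofu only: max(9/3, 4.7/2.9) = 3 servings → $2.40.
oats only: max(9/4, 4.7/2.8) = 2.25 servings → $1.35.
broccoli only: max(9/3, 4.7/1.1) = 4.273 servings → $5.55.
banana + tofu with both tight: 1.154 servings and 1.462 servings → $1.40.
banana + oats with both tight: 0.6667 servings and 1.583 servings → $1.08.
banana + broccoli: the both-tight solution has a negative serving — not a feasible corner.
tofu + oats: intersection lies outside the first quadrant.
tofu + broccoli with both tight: 0.7778 servings and 2.222 servings → $3.51.
oats + broccoli with both tight: 1.05 servings and 1.6 servings → $2.71.
Cheapest feasible corner: $1.08.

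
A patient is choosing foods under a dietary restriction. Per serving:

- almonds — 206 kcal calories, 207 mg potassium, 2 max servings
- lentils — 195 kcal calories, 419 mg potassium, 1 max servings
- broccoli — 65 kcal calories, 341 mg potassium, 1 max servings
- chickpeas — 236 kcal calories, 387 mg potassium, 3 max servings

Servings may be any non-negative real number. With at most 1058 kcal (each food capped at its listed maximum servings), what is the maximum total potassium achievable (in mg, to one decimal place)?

2011.4 mg

Potassium per kcal: broccoli 5.246, lentils 2.149, chickpeas 1.64, almonds 1.005.
Take 1 serving of broccoli: uses 65 kcal, +341.0 mg potassium (running total 341.0 mg).
Take 1 serving of lentils: uses 195 kcal, +419.0 mg potassium (running total 760.0 mg).
Take 3 servings of chickpeas: uses 708 kcal, +1161.0 mg potassium (running total 1921.0 mg).
Take 0.4369 servings of almonds: uses 90 kcal, +90.4 mg potassium (running total 2011.4 mg).
Filling greedily by potassium-per-kcal is optimal for one linear limit, giving 2011.4 mg.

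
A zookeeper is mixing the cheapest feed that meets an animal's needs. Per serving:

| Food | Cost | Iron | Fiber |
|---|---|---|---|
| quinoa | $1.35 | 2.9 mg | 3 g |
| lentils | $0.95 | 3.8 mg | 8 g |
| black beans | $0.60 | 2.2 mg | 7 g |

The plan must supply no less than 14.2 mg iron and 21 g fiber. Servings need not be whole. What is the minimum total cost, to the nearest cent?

For a min-cost LP with two ≥-constraints, a basic feasible solution has at most two positive variables.
quinoa only: max(14.2/2.9, 21/3) = 7 servings → $9.45.
lentils only: max(14.2/3.8, 21/8) = 3.737 servings → $3.55.
black beans only: max(14.2/2.2, 21/7) = 6.455 servings → $3.87.
quinoa + lentils with both tight: 2.864 servings and 1.551 servings → $5.34.
quinoa + black beans with both tight: 3.883 servings and 1.336 servings → $6.04.
lentils + black beans with both targets exact would need a negative amount; discard.
So the least-cost plan costs $3.55.

$3.55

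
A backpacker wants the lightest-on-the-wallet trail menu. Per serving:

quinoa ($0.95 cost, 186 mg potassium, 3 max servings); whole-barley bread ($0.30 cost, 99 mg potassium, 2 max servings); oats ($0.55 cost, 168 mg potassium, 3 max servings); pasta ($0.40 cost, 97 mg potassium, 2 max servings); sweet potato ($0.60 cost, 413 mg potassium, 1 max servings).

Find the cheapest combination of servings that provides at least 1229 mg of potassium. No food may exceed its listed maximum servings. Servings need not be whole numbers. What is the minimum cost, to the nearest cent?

$3.32

Cost per mg of potassium: sweet potato $0.0015, whole-barley bread $0.0030, oats $0.0033, pasta $0.0041, quinoa $0.0051.
Take 1 serving of sweet potato: +413.0 mg potassium for $0.60 (total $0.60, still need 816.0 mg).
Take 2 servings of whole-barley bread: +198.0 mg potassium for $0.60 (total $1.20, still need 618.0 mg).
Take 3 servings of oats: +504.0 mg potassium for $1.65 (total $2.85, still need 114.0 mg).
Take 1.175 servings of pasta: +114.0 mg potassium for $0.47 (total $3.32, still need 0.0 mg).
Greedy by cheapest-per-mg is optimal for a single linear constraint, so the minimum cost is $3.32.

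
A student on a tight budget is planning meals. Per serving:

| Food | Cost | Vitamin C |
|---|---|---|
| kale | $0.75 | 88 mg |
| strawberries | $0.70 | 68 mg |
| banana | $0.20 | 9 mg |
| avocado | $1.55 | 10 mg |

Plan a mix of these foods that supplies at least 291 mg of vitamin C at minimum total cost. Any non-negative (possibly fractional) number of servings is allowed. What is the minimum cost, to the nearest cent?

Cost per mg of vitamin C: kale $0.0085, strawberries $0.0103, banana $0.0222, avocado $0.1550.
With no serving limits, use only kale: 291 mg / 88 mg = 3.307 servings × $0.75 = $2.48.

$2.48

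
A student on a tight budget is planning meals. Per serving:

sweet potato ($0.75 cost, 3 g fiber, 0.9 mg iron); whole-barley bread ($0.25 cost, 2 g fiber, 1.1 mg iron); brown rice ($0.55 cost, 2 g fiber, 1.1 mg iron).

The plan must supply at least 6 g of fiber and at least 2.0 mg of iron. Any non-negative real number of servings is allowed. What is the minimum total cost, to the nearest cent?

The cheapest plan sits at a corner of the feasible region — with two constraints it uses at most two foods.
sweet potato only: max(6/3, 2.0/0.9) = 2.222 servings → $1.67.
whole-barley bread only: max(6/2, 2.0/1.1) = 3 servings → $0.75.
brown rice only: max(6/2, 2.0/1.1) = 3 servings → $1.65.
sweet potato + whole-barley bread with both tight: 1.733 servings and 0.4 servings → $1.40.
sweet potato + brown rice with both tight: 1.733 servings and 0.4 servings → $1.52.
whole-barley bread + brown rice (both tight): parallel constraints — no distinct corner.
So the least-cost plan costs $0.75.

$0.75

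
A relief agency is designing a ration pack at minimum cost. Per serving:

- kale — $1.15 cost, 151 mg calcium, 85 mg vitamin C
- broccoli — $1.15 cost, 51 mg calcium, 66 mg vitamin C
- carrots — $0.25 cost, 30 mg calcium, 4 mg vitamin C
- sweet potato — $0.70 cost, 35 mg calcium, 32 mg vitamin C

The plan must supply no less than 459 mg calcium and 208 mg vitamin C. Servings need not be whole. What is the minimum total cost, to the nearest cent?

$3.50

For a min-cost LP with two ≥-constraints, a basic feasible solution has at most two positive variables.
kale only: max(459/151, 208/85) = 3.04 servings → $3.50.
broccoli only: max(459/51, 208/66) = 9 servings → $10.35.
carrots only: max(459/30, 208/4) = 52 servings → $13.00.
sweet potato only: max(459/35, 208/32) = 13.11 servings → $9.18.
kale + broccoli: the both-tight solution has a negative serving — not a feasible corner.
kale + carrots with both tight: 2.263 servings and 3.909 servings → $3.58.
kale + sweet potato with both targets exact would need a negative amount; discard.
broccoli + carrots with both tight: 2.48 servings and 11.08 servings → $5.62.
broccoli + sweet potato with both targets exact would need a negative amount; discard.
carrots + sweet potato with both tight: 9.034 servings and 5.371 servings → $6.02.
Cheapest feasible corner: $3.50.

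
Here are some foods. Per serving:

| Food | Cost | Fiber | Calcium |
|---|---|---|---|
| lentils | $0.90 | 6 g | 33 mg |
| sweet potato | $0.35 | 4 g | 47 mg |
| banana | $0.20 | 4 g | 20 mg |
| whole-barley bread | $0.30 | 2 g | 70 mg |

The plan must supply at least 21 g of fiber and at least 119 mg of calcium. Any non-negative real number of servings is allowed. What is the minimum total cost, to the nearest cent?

Minimising a linear cost over {fiber ≥ 21, calcium ≥ 119, servings ≥ 0} — the optimum is at a vertex, using one or two foods.
lentils only: max(21/6, 119/33) = 3.606 servings → $3.25.
sweet potato only: max(21/4, 119/47) = 5.25 servings → $1.84.
banana only: max(21/4, 119/20) = 5.95 servings → $1.19.
whole-barley bread only: max(21/2, 119/70) = 10.5 servings → $3.15.
lentils + sweet potato with both tight: 3.407 servings and 0.14 servings → $3.12.
lentils + banana: intersection lies outside the first quadrant.
lentils + whole-barley bread with both tight: 3.48 servings and 0.05932 servings → $3.15.
sweet potato + banana with both tight: 0.5185 servings and 4.731 servings → $1.13.
sweet potato + whole-barley bread: the both-tight solution has a negative serving — not a feasible corner.
banana + whole-barley bread with both tight: 5.133 servings and 0.2333 servings → $1.10.
Cheapest feasible corner: $1.10.

$1.10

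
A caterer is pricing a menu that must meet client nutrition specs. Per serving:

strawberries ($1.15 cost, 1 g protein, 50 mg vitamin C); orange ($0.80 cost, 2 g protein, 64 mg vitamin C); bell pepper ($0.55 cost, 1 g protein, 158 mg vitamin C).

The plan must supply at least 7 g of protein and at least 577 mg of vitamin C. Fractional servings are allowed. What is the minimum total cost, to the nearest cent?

$3.22

strawberries only: max(7/1, 577/50) = 11.54 servings → $13.27.
orange only: max(7/2, 577/64) = 9.016 servings → $7.21.
bell pepper only: max(7/1, 577/158) = 7 servings → $3.85.
strawberries + orange: intersection lies outside the first quadrant.
strawberries + bell pepper with both tight: 4.898 servings and 2.102 servings → $6.79.
orange + bell pepper with both tight: 2.099 servings and 2.802 servings → $3.22.
So the least-cost plan costs $3.22.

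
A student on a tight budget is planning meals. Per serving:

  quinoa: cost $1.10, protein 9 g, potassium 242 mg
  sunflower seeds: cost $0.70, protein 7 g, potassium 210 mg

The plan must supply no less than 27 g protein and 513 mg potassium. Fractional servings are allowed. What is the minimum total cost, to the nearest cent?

The cheapest plan sits at a corner of the feasible region — with two constraints it uses at most two foods.
quinoa only: max(27/9, 513/242) = 3 servings → $3.30.
sunflower seeds only: max(27/7, 513/210) = 3.857 servings → $2.70.
quinoa + sunflower seeds: the both-tight solution has a negative serving — not a feasible corner.
The minimum over all feasible corners is $2.70.

$2.70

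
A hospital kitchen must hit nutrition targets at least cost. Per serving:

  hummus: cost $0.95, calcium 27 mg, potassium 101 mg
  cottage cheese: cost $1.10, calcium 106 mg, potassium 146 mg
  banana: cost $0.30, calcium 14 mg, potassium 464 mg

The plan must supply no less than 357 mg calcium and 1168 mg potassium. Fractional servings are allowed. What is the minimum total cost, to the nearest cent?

A basic optimal solution has at most two foods positive. Try each food alone and each pair with both targets met exactly.
hummus only: max(357/27, 1168/101) = 13.22 servings → $12.56.
cottage cheese only: max(357/106, 1168/146) = 8 servings → $8.80.
banana only: max(357/14, 1168/464) = 25.5 servings → $7.65.
hummus + cottage cheese with both tight: 10.6 servings and 0.6684 servings → $10.80.
hummus + banana with both targets exact would need a negative amount; discard.
cottage cheese + banana with both tight: 3.167 servings and 1.521 servings → $3.94.
The minimum over all feasible corners is $3.94.

$3.94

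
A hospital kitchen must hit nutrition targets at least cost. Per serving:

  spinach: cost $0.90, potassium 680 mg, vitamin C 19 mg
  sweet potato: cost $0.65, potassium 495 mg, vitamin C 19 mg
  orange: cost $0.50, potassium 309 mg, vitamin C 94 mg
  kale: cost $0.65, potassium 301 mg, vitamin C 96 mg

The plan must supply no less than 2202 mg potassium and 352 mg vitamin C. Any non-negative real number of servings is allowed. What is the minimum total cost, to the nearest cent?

$3.20

At the optimum either one food covers both requirements or two foods hit both targets exactly; no other combination can be cheaper.
spinach only: max(2202/680, 352/19) = 18.53 servings → $16.67.
sweet potato only: max(2202/495, 352/19) = 18.53 servings → $12.04.
orange only: max(2202/309, 352/94) = 7.126 servings → $3.56.
kale only: max(2202/301, 352/96) = 7.316 servings → $4.76.
spinach + sweet potato with both targets exact would need a negative amount; discard.
spinach + orange with both tight: 1.692 servings and 3.403 servings → $3.22.
spinach + kale with both tight: 1.77 servings and 3.316 servings → $3.75.
sweet potato + orange with both tight: 2.416 servings and 3.256 servings → $3.20.
sweet potato + kale with both tight: 2.522 servings and 3.167 servings → $3.70.
orange + kale: the both-tight solution has a negative serving — not a feasible corner.
Cheapest feasible corner: $3.20.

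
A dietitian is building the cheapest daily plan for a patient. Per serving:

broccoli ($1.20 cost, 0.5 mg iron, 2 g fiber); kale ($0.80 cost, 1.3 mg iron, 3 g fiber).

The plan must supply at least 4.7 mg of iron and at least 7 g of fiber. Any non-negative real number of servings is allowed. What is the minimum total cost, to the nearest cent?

$2.89

The cheapest plan sits at a corner of the feasible region — with two constraints it uses at most two foods.
broccoli only: max(4.7/0.5, 7/2) = 9.4 servings → $11.28.
kale only: max(4.7/1.3, 7/3) = 3.615 servings → $2.89.
broccoli + kale: the both-tight solution has a negative serving — not a feasible corner.
Cheapest feasible corner: $2.89.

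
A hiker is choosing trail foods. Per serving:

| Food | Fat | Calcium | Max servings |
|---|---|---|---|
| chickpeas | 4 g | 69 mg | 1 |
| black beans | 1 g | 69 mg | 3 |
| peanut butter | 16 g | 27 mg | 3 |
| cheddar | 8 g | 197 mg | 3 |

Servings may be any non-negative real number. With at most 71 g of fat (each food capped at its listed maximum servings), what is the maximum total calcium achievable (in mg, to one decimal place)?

934.5 mg

Calcium per g fat: black beans 69, cheddar 24.62, chickpeas 17.25, peanut butter 1.688.
Take 3 servings of black beans: uses 3 g fat, +207.0 mg calcium (running total 207.0 mg).
Take 3 servings of cheddar: uses 24 g fat, +591.0 mg calcium (running total 798.0 mg).
Take 1 serving of chickpeas: uses 4 g fat, +69.0 mg calcium (running total 867.0 mg).
Take 2.5 servings of peanut butter: uses 40 g fat, +67.5 mg calcium (running total 934.5 mg).
Greedy by best ratio exhausts the fat allowance optimally: 934.5 mg.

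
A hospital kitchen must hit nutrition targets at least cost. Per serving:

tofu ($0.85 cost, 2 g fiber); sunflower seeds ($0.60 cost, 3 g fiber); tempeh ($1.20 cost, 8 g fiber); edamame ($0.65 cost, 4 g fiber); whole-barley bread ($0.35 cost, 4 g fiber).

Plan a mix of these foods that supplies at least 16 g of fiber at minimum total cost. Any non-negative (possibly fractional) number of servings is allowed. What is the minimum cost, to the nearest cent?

$1.40

Cost per g of fiber: whole-barley bread $0.0875, tempeh $0.1500, edamame $0.1625, sunflower seeds $0.2000, tofu $0.4250.
With no serving limits, use only whole-barley bread: 16 g / 4 g = 4 servings × $0.35 = $1.40.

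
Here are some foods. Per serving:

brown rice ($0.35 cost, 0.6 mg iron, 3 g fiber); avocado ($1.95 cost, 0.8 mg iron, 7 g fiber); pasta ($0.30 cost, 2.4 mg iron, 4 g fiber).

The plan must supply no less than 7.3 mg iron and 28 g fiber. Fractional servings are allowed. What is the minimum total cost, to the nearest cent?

$2.10

brown rice only: max(7.3/0.6, 28/3) = 12.17 servings → $4.26.
avocado only: max(7.3/0.8, 28/7) = 9.125 servings → $17.79.
pasta only: max(7.3/2.4, 28/4) = 7 servings → $2.10.
brown rice + avocado: intersection lies outside the first quadrant.
brown rice + pasta with both tight: 7.917 servings and 1.062 servings → $3.09.
avocado + pasta with both tight: 2.794 servings and 2.11 servings → $6.08.
The minimum over all feasible corners is $2.10.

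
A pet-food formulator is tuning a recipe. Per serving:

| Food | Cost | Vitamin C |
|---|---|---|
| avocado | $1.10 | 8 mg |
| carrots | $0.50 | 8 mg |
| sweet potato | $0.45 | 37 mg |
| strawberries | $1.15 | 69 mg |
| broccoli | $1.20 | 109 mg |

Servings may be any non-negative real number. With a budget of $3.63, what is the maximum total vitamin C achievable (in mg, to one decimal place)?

329.7 mg

Vitamin C per dollar: broccoli 90.83, sweet potato 82.22, strawberries 60, carrots 16, avocado 7.273.
With no serving limits, spend the whole cost allowance on broccoli: $3.63 / $1.20 × 109 mg = 329.7 mg.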